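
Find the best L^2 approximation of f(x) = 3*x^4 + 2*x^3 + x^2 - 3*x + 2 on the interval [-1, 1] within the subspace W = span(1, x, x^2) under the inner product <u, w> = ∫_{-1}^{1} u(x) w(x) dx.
g(x) = 25*x^2/7 - 9*x/5 + 61/35

The best approximation g ∈ W is the orthogonal projection of f onto W. Writing g = a_0 + a_1 x + a_2 x^2, the coefficients solve the normal equations G · a = b where
  G_{ij} = <φ_i, φ_j> and b_i = <f, φ_i>, with φ_0 = 1, φ_1 = x, φ_2 = x^2.
G =
  [2, 0, 2/3]
  [0, 2/3, 0]
  [2/3, 0, 2/5],
b = (88/15, -6/5, 272/105).
Solving gives a_0 = 61/35, a_1 = -9/5, a_2 = 25/7, so
  g(x) = 25*x^2/7 - 9*x/5 + 61/35.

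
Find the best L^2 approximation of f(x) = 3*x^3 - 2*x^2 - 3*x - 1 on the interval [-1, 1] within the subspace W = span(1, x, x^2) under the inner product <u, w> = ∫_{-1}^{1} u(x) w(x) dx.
g(x) = -2*x^2 - 6*x/5 - 1

The best approximation g ∈ W is the orthogonal projection of f onto W. Writing g = a_0 + a_1 x + a_2 x^2, the coefficients solve the normal equations G · a = b where
  G_{ij} = <φ_i, φ_j> and b_i = <f, φ_i>, with φ_0 = 1, φ_1 = x, φ_2 = x^2.
G =
  [2, 0, 2/3]
  [0, 2/3, 0]
  [2/3, 0, 2/5],
b = (-10/3, -4/5, -22/15).
Solving gives a_0 = -1, a_1 = -6/5, a_2 = -2, so
  g(x) = -2*x^2 - 6*x/5 - 1.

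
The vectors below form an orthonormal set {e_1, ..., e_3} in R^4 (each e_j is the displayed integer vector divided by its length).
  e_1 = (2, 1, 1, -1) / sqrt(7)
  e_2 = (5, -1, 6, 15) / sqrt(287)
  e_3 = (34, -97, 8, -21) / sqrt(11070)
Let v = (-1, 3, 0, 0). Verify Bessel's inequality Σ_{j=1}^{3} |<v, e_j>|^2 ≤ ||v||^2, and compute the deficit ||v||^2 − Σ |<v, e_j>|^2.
Σ |<v, e_j>|^2 = 535/54; ||v||^2 = 10; deficit = 5/54

Write each e_j = u_j / sqrt(<u_j, u_j>) where u_j is the displayed integer vector. Then <v, e_j> = <v, u_j> / sqrt(<u_j, u_j>), so |<v, e_j>|^2 = <v, u_j>^2 / <u_j, u_j>.
Coefficients: <v, e_1> = 1/sqrt(7), <v, e_2> = -8/sqrt(287), <v, e_3> = -325/sqrt(11070).
Square and sum: Σ |<v, e_j>|^2 = 535/54.
Compute ||v||^2 = v·v = 10.
Deficit = 10 − 535/54 = 5/54 ≥ 0, confirming Bessel's inequality. (The deficit equals ||v − Σ <v,e_j> e_j||^2, the squared distance from v to span{e_j}.)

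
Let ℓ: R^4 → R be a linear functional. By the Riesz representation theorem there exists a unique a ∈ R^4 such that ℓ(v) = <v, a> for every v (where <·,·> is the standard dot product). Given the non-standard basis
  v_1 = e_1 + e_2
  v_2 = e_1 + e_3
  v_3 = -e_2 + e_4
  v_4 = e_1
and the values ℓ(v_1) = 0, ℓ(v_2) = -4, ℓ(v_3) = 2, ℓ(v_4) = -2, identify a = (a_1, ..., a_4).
a = (-2, 2, -2, 4)

Write a = (a_1, ..., a_4) in the standard basis. For each basis vector v_i, ℓ(v_i) = <v_i, a> is a linear equation in the a_j's. Collect the n equations into a matrix system V a = ℓ, where row i of V is v_i (expressed in the standard basis). Since V is invertible (lower-triangular with 1s on the diagonal, up to permutation), solve by back-substitution:
  V =
[[1, 1, 0, 0],
 [1, 0, 1, 0],
 [0, -1, 0, 1],
 [1, 0, 0, 0]]
  V a = (0, -4, 2, -2)
Solving gives a = (-2, 2, -2, 4).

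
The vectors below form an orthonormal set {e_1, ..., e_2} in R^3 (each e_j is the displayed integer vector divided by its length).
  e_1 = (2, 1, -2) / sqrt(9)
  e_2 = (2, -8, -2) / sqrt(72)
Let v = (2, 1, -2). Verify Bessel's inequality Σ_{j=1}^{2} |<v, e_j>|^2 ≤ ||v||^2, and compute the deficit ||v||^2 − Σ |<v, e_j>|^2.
Σ |<v, e_j>|^2 = 9; ||v||^2 = 9; deficit = 0

Write each e_j = u_j / sqrt(<u_j, u_j>) where u_j is the displayed integer vector. Then <v, e_j> = <v, u_j> / sqrt(<u_j, u_j>), so |<v, e_j>|^2 = <v, u_j>^2 / <u_j, u_j>.
Coefficients: <v, e_1> = 9/sqrt(9), <v, e_2> = 0/sqrt(72).
Square and sum: Σ |<v, e_j>|^2 = 9.
Compute ||v||^2 = v·v = 9.
Deficit = 9 − 9 = 0 ≥ 0, confirming Bessel's inequality. (The deficit equals ||v − Σ <v,e_j> e_j||^2, the squared distance from v to span{e_j}.)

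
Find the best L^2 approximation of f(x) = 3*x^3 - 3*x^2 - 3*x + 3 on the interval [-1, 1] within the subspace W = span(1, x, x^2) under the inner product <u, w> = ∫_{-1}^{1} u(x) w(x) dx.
g(x) = -3*x^2 - 6*x/5 + 3

The best approximation g ∈ W is the orthogonal projection of f onto W. Writing g = a_0 + a_1 x + a_2 x^2, the coefficients solve the normal equations G · a = b where
  G_{ij} = <φ_i, φ_j> and b_i = <f, φ_i>, with φ_0 = 1, φ_1 = x, φ_2 = x^2.
G =
  [2, 0, 2/3]
  [0, 2/3, 0]
  [2/3, 0, 2/5],
b = (4, -4/5, 4/5).
Solving gives a_0 = 3, a_1 = -6/5, a_2 = -3, so
  g(x) = -3*x^2 - 6*x/5 + 3.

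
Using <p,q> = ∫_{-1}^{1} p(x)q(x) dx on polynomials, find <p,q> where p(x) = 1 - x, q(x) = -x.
<p,q> = 2/3

Expand the product: p(x)·q(x) = x^2 - x.
∫_{-1}^{1} of each monomial x^k gives [2/(k+1) if k even, 0 if k odd]. Integrating term-by-term (or equivalently evaluating the antiderivative F(x) = x^3/3 - x^2/2 at the endpoints):
  F(1) − F(−1) = -1/6 − (-5/6) = 2/3.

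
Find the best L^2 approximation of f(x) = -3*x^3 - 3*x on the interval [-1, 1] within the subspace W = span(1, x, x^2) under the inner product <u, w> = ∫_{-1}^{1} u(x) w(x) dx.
g(x) = -24*x/5

The best approximation g ∈ W is the orthogonal projection of f onto W. Writing g = a_0 + a_1 x + a_2 x^2, the coefficients solve the normal equations G · a = b where
  G_{ij} = <φ_i, φ_j> and b_i = <f, φ_i>, with φ_0 = 1, φ_1 = x, φ_2 = x^2.
G =
  [2, 0, 2/3]
  [0, 2/3, 0]
  [2/3, 0, 2/5],
b = (0, -16/5, 0).
Solving gives a_0 = 0, a_1 = -24/5, a_2 = 0, so
  g(x) = -24*x/5.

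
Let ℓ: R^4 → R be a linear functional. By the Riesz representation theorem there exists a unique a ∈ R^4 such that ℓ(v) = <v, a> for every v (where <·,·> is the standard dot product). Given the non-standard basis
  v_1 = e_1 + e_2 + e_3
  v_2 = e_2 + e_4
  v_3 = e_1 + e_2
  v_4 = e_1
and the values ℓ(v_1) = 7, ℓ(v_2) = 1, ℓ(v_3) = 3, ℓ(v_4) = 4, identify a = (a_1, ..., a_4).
a = (4, -1, 4, 2)

Write a = (a_1, ..., a_4) in the standard basis. For each basis vector v_i, ℓ(v_i) = <v_i, a> is a linear equation in the a_j's. Collect the n equations into a matrix system V a = ℓ, where row i of V is v_i (expressed in the standard basis). Since V is invertible (lower-triangular with 1s on the diagonal, up to permutation), solve by back-substitution:
  V =
[[1, 1, 1, 0],
 [0, 1, 0, 1],
 [1, 1, 0, 0],
 [1, 0, 0, 0]]
  V a = (7, 1, 3, 4)
Solving gives a = (4, -1, 4, 2).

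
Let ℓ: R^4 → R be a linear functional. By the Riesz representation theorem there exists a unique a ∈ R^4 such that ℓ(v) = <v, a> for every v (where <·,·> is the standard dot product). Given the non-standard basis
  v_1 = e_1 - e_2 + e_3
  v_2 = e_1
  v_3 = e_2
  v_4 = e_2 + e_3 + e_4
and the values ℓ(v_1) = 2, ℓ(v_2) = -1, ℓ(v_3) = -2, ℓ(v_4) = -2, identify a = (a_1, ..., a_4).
a = (-1, -2, 1, -1)

Write a = (a_1, ..., a_4) in the standard basis. For each basis vector v_i, ℓ(v_i) = <v_i, a> is a linear equation in the a_j's. Collect the n equations into a matrix system V a = ℓ, where row i of V is v_i (expressed in the standard basis). Since V is invertible (lower-triangular with 1s on the diagonal, up to permutation), solve by back-substitution:
  V =
[[1, -1, 1, 0],
 [1, 0, 0, 0],
 [0, 1, 0, 0],
 [0, 1, 1, 1]]
  V a = (2, -1, -2, -2)
Solving gives a = (-1, -2, 1, -1).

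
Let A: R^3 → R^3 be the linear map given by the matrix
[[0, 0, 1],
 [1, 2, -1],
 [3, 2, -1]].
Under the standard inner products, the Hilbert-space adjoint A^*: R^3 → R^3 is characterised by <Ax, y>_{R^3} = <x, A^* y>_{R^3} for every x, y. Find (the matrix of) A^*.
A^* = A^T =
[[0, 1, 3],
 [0, 2, 2],
 [1, -1, -1]]

For real matrices with standard dot products, the defining identity <Ax, y> = <x, A^* y> gives (Ax)^T y = x^T (A^*) y, i.e. x^T A^T y = x^T (A^*) y. Since this holds for all x, y, we must have A^* = A^T. Therefore
A^* =
[[0, 1, 3],
 [0, 2, 2],
 [1, -1, -1]].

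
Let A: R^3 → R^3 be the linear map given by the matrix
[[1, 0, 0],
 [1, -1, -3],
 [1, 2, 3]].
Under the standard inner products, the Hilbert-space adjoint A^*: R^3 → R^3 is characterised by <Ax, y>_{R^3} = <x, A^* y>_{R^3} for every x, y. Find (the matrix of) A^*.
A^* = A^T =
[[1, 1, 1],
 [0, -1, 2],
 [0, -3, 3]]

For real matrices with standard dot products, the defining identity <Ax, y> = <x, A^* y> gives (Ax)^T y = x^T (A^*) y, i.e. x^T A^T y = x^T (A^*) y. Since this holds for all x, y, we must have A^* = A^T. Therefore
A^* =
[[1, 1, 1],
 [0, -1, 2],
 [0, -3, 3]].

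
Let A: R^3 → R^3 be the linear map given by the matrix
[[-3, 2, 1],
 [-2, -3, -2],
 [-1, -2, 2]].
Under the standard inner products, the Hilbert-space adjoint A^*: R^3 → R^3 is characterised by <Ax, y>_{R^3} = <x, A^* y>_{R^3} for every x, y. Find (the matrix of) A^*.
A^* = A^T =
[[-3, -2, -1],
 [2, -3, -2],
 [1, -2, 2]]

For real matrices with standard dot products, the defining identity <Ax, y> = <x, A^* y> gives (Ax)^T y = x^T (A^*) y, i.e. x^T A^T y = x^T (A^*) y. Since this holds for all x, y, we must have A^* = A^T. Therefore
A^* =
[[-3, -2, -1],
 [2, -3, -2],
 [1, -2, 2]].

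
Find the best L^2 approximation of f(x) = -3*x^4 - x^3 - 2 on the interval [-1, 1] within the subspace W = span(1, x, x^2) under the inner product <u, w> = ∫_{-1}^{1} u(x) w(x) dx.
g(x) = -18*x^2/7 - 3*x/5 - 61/35

The best approximation g ∈ W is the orthogonal projection of f onto W. Writing g = a_0 + a_1 x + a_2 x^2, the coefficients solve the normal equations G · a = b where
  G_{ij} = <φ_i, φ_j> and b_i = <f, φ_i>, with φ_0 = 1, φ_1 = x, φ_2 = x^2.
G =
  [2, 0, 2/3]
  [0, 2/3, 0]
  [2/3, 0, 2/5],
b = (-26/5, -2/5, -46/21).
Solving gives a_0 = -61/35, a_1 = -3/5, a_2 = -18/7, so
  g(x) = -18*x^2/7 - 3*x/5 - 61/35.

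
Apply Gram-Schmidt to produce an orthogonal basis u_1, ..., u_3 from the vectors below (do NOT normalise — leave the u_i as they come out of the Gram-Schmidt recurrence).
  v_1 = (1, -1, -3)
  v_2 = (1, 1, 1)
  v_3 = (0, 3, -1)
Orthogonal basis:
  u_1 = (1, -1, -3)
  u_2 = (14/11, 8/11, 2/11)
  u_3 = (-7/6, 7/3, -7/6)

Apply the Gram-Schmidt recurrence
  u_1 = v_1
  u_i = v_i − Σ_{j<i} ((v_i · u_j) / (u_j · u_j)) · u_j.

Step by step this gives:
  u_1 = (1, -1, -3)
  u_2 = (14/11, 8/11, 2/11)
  u_3 = (-7/6, 7/3, -7/6)

Orthogonality check:
  u_2 · u_1 = 0 (should be 0)
  u_3 · u_1 = 0 (should be 0)
  u_3 · u_2 = 0 (should be 0)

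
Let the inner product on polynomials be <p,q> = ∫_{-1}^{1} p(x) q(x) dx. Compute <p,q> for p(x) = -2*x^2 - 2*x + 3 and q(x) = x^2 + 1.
<p,q> = 88/15

Expand the product: p(x)·q(x) = -2*x^4 - 2*x^3 + x^2 - 2*x + 3.
∫_{-1}^{1} of each monomial x^k gives [2/(k+1) if k even, 0 if k odd]. Integrating term-by-term (or equivalently evaluating the antiderivative F(x) = -2*x^5/5 - x^4/2 + x^3/3 - x^2 + 3*x at the endpoints):
  F(1) − F(−1) = 43/30 − (-133/30) = 88/15.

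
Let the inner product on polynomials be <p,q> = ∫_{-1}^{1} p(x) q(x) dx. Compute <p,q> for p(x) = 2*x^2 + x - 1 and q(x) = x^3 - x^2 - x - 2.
<p,q> = 14/15

Expand the product: p(x)·q(x) = 2*x^5 - x^4 - 4*x^3 - 4*x^2 - x + 2.
∫_{-1}^{1} of each monomial x^k gives [2/(k+1) if k even, 0 if k odd]. Integrating term-by-term (or equivalently evaluating the antiderivative F(x) = x^6/3 - x^5/5 - x^4 - 4*x^3/3 - x^2/2 + 2*x at the endpoints):
  F(1) − F(−1) = -7/10 − (-49/30) = 14/15.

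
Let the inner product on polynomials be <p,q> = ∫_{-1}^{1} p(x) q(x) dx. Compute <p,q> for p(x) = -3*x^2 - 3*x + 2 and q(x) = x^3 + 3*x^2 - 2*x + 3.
<p,q> = 46/5

Expand the product: p(x)·q(x) = -3*x^5 - 12*x^4 - x^3 + 3*x^2 - 13*x + 6.
∫_{-1}^{1} of each monomial x^k gives [2/(k+1) if k even, 0 if k odd]. Integrating term-by-term (or equivalently evaluating the antiderivative F(x) = -x^6/2 - 12*x^5/5 - x^4/4 + x^3 - 13*x^2/2 + 6*x at the endpoints):
  F(1) − F(−1) = -53/20 − (-237/20) = 46/5.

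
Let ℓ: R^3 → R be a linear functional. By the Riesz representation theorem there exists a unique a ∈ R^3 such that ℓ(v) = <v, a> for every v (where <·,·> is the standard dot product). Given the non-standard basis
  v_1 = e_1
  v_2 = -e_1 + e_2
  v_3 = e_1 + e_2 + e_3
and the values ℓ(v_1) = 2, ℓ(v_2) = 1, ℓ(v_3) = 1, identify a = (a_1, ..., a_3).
a = (2, 3, -4)

Write a = (a_1, ..., a_3) in the standard basis. For each basis vector v_i, ℓ(v_i) = <v_i, a> is a linear equation in the a_j's. Collect the n equations into a matrix system V a = ℓ, where row i of V is v_i (expressed in the standard basis). Since V is invertible (lower-triangular with 1s on the diagonal, up to permutation), solve by back-substitution:
  V =
[[1, 0, 0],
 [-1, 1, 0],
 [1, 1, 1]]
  V a = (2, 1, 1)
Solving gives a = (2, 3, -4).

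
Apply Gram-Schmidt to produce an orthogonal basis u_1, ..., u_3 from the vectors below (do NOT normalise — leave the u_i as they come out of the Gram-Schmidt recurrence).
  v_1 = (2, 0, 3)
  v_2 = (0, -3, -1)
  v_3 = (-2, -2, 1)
Orthogonal basis:
  u_1 = (2, 0, 3)
  u_2 = (6/13, -3, -4/13)
  u_3 = (-252/121, -56/121, 168/121)

Apply the Gram-Schmidt recurrence
  u_1 = v_1
  u_i = v_i − Σ_{j<i} ((v_i · u_j) / (u_j · u_j)) · u_j.

Step by step this gives:
  u_1 = (2, 0, 3)
  u_2 = (6/13, -3, -4/13)
  u_3 = (-252/121, -56/121, 168/121)

Orthogonality check:
  u_2 · u_1 = 0 (should be 0)
  u_3 · u_1 = 0 (should be 0)
  u_3 · u_2 = 0 (should be 0)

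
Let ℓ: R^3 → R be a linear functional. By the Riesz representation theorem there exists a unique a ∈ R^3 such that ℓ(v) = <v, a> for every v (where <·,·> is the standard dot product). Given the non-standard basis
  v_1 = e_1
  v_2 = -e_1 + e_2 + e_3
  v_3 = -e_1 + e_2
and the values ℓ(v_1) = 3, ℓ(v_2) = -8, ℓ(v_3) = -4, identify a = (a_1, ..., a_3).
a = (3, -1, -4)

Write a = (a_1, ..., a_3) in the standard basis. For each basis vector v_i, ℓ(v_i) = <v_i, a> is a linear equation in the a_j's. Collect the n equations into a matrix system V a = ℓ, where row i of V is v_i (expressed in the standard basis). Since V is invertible (lower-triangular with 1s on the diagonal, up to permutation), solve by back-substitution:
  V =
[[1, 0, 0],
 [-1, 1, 1],
 [-1, 1, 0]]
  V a = (3, -8, -4)
Solving gives a = (3, -1, -4).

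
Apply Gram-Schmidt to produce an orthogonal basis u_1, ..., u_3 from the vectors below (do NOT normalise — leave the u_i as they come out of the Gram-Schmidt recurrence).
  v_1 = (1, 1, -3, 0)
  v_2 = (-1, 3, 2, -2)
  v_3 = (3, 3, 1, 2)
Orthogonal basis:
  u_1 = (1, 1, -3, 0)
  u_2 = (-7/11, 37/11, 10/11, -2)
  u_3 = (38/13, 22/13, 20/13, 34/13)

Apply the Gram-Schmidt recurrence
  u_1 = v_1
  u_i = v_i − Σ_{j<i} ((v_i · u_j) / (u_j · u_j)) · u_j.

Step by step this gives:
  u_1 = (1, 1, -3, 0)
  u_2 = (-7/11, 37/11, 10/11, -2)
  u_3 = (38/13, 22/13, 20/13, 34/13)

Orthogonality check:
  u_2 · u_1 = 0 (should be 0)
  u_3 · u_1 = 0 (should be 0)
  u_3 · u_2 = 0 (should be 0)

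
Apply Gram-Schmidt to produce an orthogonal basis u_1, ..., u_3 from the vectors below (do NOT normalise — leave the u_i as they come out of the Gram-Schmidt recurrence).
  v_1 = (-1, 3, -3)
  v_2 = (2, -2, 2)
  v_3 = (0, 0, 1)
Orthogonal basis:
  u_1 = (-1, 3, -3)
  u_2 = (24/19, 4/19, -4/19)
  u_3 = (0, 1/2, 1/2)

Apply the Gram-Schmidt recurrence
  u_1 = v_1
  u_i = v_i − Σ_{j<i} ((v_i · u_j) / (u_j · u_j)) · u_j.

Step by step this gives:
  u_1 = (-1, 3, -3)
  u_2 = (24/19, 4/19, -4/19)
  u_3 = (0, 1/2, 1/2)

Orthogonality check:
  u_2 · u_1 = 0 (should be 0)
  u_3 · u_1 = 0 (should be 0)
  u_3 · u_2 = 0 (should be 0)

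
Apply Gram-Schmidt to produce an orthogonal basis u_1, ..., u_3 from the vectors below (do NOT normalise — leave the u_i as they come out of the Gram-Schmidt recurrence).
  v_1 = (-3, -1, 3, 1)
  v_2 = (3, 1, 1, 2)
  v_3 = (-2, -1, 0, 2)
Orthogonal basis:
  u_1 = (-3, -1, 3, 1)
  u_2 = (9/4, 3/4, 7/4, 9/4)
  u_3 = (-29/55, -28/55, -69/55, 92/55)

Apply the Gram-Schmidt recurrence
  u_1 = v_1
  u_i = v_i − Σ_{j<i} ((v_i · u_j) / (u_j · u_j)) · u_j.

Step by step this gives:
  u_1 = (-3, -1, 3, 1)
  u_2 = (9/4, 3/4, 7/4, 9/4)
  u_3 = (-29/55, -28/55, -69/55, 92/55)

Orthogonality check:
  u_2 · u_1 = 0 (should be 0)
  u_3 · u_1 = 0 (should be 0)
  u_3 · u_2 = 0 (should be 0)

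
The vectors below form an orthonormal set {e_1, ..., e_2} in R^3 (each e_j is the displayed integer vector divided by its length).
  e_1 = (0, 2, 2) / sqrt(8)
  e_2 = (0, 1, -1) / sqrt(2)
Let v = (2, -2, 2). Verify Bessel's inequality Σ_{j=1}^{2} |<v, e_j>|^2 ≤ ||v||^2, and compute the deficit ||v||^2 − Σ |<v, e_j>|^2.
Σ |<v, e_j>|^2 = 8; ||v||^2 = 12; deficit = 4

Write each e_j = u_j / sqrt(<u_j, u_j>) where u_j is the displayed integer vector. Then <v, e_j> = <v, u_j> / sqrt(<u_j, u_j>), so |<v, e_j>|^2 = <v, u_j>^2 / <u_j, u_j>.
Coefficients: <v, e_1> = 0/sqrt(8), <v, e_2> = -4/sqrt(2).
Square and sum: Σ |<v, e_j>|^2 = 8.
Compute ||v||^2 = v·v = 12.
Deficit = 12 − 8 = 4 ≥ 0, confirming Bessel's inequality. (The deficit equals ||v − Σ <v,e_j> e_j||^2, the squared distance from v to span{e_j}.)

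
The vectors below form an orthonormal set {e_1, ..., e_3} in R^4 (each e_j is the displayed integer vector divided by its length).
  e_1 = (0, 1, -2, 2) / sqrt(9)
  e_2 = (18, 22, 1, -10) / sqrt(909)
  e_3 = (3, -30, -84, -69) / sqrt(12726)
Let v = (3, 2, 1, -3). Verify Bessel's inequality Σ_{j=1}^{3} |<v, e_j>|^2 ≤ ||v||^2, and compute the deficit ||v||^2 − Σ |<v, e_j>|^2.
Σ |<v, e_j>|^2 = 159/7; ||v||^2 = 23; deficit = 2/7

Write each e_j = u_j / sqrt(<u_j, u_j>) where u_j is the displayed integer vector. Then <v, e_j> = <v, u_j> / sqrt(<u_j, u_j>), so |<v, e_j>|^2 = <v, u_j>^2 / <u_j, u_j>.
Coefficients: <v, e_1> = -6/sqrt(9), <v, e_2> = 129/sqrt(909), <v, e_3> = 72/sqrt(12726).
Square and sum: Σ |<v, e_j>|^2 = 159/7.
Compute ||v||^2 = v·v = 23.
Deficit = 23 − 159/7 = 2/7 ≥ 0, confirming Bessel's inequality. (The deficit equals ||v − Σ <v,e_j> e_j||^2, the squared distance from v to span{e_j}.)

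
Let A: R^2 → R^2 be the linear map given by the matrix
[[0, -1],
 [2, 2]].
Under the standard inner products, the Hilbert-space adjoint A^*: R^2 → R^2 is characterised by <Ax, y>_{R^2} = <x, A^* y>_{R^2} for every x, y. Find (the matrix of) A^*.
A^* = A^T =
[[0, 2],
 [-1, 2]]

For real matrices with standard dot products, the defining identity <Ax, y> = <x, A^* y> gives (Ax)^T y = x^T (A^*) y, i.e. x^T A^T y = x^T (A^*) y. Since this holds for all x, y, we must have A^* = A^T. Therefore
A^* =
[[0, 2],
 [-1, 2]].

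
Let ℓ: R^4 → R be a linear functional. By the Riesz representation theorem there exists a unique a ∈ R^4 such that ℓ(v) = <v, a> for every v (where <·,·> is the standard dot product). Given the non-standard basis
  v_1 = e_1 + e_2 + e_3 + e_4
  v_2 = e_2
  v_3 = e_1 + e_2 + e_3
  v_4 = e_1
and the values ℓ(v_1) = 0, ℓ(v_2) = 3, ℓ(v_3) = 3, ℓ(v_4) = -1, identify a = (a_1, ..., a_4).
a = (-1, 3, 1, -3)

Write a = (a_1, ..., a_4) in the standard basis. For each basis vector v_i, ℓ(v_i) = <v_i, a> is a linear equation in the a_j's. Collect the n equations into a matrix system V a = ℓ, where row i of V is v_i (expressed in the standard basis). Since V is invertible (lower-triangular with 1s on the diagonal, up to permutation), solve by back-substitution:
  V =
[[1, 1, 1, 1],
 [0, 1, 0, 0],
 [1, 1, 1, 0],
 [1, 0, 0, 0]]
  V a = (0, 3, 3, -1)
Solving gives a = (-1, 3, 1, -3).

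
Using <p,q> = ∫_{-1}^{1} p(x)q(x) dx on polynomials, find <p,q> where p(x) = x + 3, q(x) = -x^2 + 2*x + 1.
<p,q> = 16/3

Expand the product: p(x)·q(x) = -x^3 - x^2 + 7*x + 3.
∫_{-1}^{1} of each monomial x^k gives [2/(k+1) if k even, 0 if k odd]. Integrating term-by-term (or equivalently evaluating the antiderivative F(x) = -x^4/4 - x^3/3 + 7*x^2/2 + 3*x at the endpoints):
  F(1) − F(−1) = 71/12 − (7/12) = 16/3.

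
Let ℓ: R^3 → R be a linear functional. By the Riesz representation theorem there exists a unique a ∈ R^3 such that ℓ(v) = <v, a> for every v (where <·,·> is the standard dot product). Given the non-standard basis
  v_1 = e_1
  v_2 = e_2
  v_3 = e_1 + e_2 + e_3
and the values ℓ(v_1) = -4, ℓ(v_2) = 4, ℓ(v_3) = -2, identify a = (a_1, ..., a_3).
a = (-4, 4, -2)

Write a = (a_1, ..., a_3) in the standard basis. For each basis vector v_i, ℓ(v_i) = <v_i, a> is a linear equation in the a_j's. Collect the n equations into a matrix system V a = ℓ, where row i of V is v_i (expressed in the standard basis). Since V is invertible (lower-triangular with 1s on the diagonal, up to permutation), solve by back-substitution:
  V =
[[1, 0, 0],
 [0, 1, 0],
 [1, 1, 1]]
  V a = (-4, 4, -2)
Solving gives a = (-4, 4, -2).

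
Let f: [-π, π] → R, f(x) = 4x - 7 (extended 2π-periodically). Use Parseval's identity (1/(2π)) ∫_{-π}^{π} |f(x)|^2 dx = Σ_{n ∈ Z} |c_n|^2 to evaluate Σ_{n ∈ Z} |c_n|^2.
Σ |c_n|^2 = 16π^2/3 + 49

Expand and integrate term by term over [-π, π]:
  ∫ (4x)^2 dx = 16·(2π^3/3); ∫ 2·4·(-7)·x dx = 0 (odd integrand); ∫ (-7)^2 dx = 49·2π.
So (1/(2π)) ∫_{-π}^{π} (4x - 7)^2 dx = 16π^2/3 + 49 = 16π^2/3 + 49.
Parseval ⇒ Σ |c_n|^2 = 16π^2/3 + 49.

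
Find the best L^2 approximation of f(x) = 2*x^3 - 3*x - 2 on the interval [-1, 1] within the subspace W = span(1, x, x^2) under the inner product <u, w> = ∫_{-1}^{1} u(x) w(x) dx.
g(x) = -9*x/5 - 2

The best approximation g ∈ W is the orthogonal projection of f onto W. Writing g = a_0 + a_1 x + a_2 x^2, the coefficients solve the normal equations G · a = b where
  G_{ij} = <φ_i, φ_j> and b_i = <f, φ_i>, with φ_0 = 1, φ_1 = x, φ_2 = x^2.
G =
  [2, 0, 2/3]
  [0, 2/3, 0]
  [2/3, 0, 2/5],
b = (-4, -6/5, -4/3).
Solving gives a_0 = -2, a_1 = -9/5, a_2 = 0, so
  g(x) = -9*x/5 - 2.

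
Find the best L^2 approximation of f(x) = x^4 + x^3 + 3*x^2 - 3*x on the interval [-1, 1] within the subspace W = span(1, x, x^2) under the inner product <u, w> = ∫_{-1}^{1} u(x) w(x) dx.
g(x) = 27*x^2/7 - 12*x/5 - 3/35

The best approximation g ∈ W is the orthogonal projection of f onto W. Writing g = a_0 + a_1 x + a_2 x^2, the coefficients solve the normal equations G · a = b where
  G_{ij} = <φ_i, φ_j> and b_i = <f, φ_i>, with φ_0 = 1, φ_1 = x, φ_2 = x^2.
G =
  [2, 0, 2/3]
  [0, 2/3, 0]
  [2/3, 0, 2/5],
b = (12/5, -8/5, 52/35).
Solving gives a_0 = -3/35, a_1 = -12/5, a_2 = 27/7, so
  g(x) = 27*x^2/7 - 12*x/5 - 3/35.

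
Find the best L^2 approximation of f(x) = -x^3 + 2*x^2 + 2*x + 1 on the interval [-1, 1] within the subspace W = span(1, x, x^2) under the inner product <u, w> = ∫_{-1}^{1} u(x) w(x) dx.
g(x) = 2*x^2 + 7*x/5 + 1

The best approximation g ∈ W is the orthogonal projection of f onto W. Writing g = a_0 + a_1 x + a_2 x^2, the coefficients solve the normal equations G · a = b where
  G_{ij} = <φ_i, φ_j> and b_i = <f, φ_i>, with φ_0 = 1, φ_1 = x, φ_2 = x^2.
G =
  [2, 0, 2/3]
  [0, 2/3, 0]
  [2/3, 0, 2/5],
b = (10/3, 14/15, 22/15).
Solving gives a_0 = 1, a_1 = 7/5, a_2 = 2, so
  g(x) = 2*x^2 + 7*x/5 + 1.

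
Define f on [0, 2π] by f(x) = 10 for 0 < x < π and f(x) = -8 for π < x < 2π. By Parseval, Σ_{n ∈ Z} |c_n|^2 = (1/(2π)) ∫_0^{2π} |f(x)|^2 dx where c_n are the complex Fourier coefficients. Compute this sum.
Σ |c_n|^2 = 82

Parseval equates the L^2 energy of f (normalised by 1/(2π)) with the ℓ^2 sum of its Fourier coefficients: (1/(2π)) ∫_0^{2π} |f|^2 = Σ |c_n|^2.
Compute the left side: (1/(2π)) [∫_0^π 10^2 dx + ∫_π^{2π} (-8)^2 dx] = (1/(2π)) · (100π + 64π) = (100 + 64)/2 = 82.
So Σ_{n ∈ Z} |c_n|^2 = 82.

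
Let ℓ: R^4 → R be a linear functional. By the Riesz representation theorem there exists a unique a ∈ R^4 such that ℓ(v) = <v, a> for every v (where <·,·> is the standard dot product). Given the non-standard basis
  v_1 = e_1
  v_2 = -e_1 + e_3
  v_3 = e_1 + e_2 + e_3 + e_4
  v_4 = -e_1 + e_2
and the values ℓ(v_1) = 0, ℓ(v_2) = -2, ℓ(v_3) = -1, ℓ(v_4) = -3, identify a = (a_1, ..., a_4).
a = (0, -3, -2, 4)

Write a = (a_1, ..., a_4) in the standard basis. For each basis vector v_i, ℓ(v_i) = <v_i, a> is a linear equation in the a_j's. Collect the n equations into a matrix system V a = ℓ, where row i of V is v_i (expressed in the standard basis). Since V is invertible (lower-triangular with 1s on the diagonal, up to permutation), solve by back-substitution:
  V =
[[1, 0, 0, 0],
 [-1, 0, 1, 0],
 [1, 1, 1, 1],
 [-1, 1, 0, 0]]
  V a = (0, -2, -1, -3)
Solving gives a = (0, -3, -2, 4).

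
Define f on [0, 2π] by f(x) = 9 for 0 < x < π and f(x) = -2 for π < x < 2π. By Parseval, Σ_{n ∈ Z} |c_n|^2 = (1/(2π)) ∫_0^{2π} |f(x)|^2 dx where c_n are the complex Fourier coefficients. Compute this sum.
Σ |c_n|^2 = 85/2

Parseval equates the L^2 energy of f (normalised by 1/(2π)) with the ℓ^2 sum of its Fourier coefficients: (1/(2π)) ∫_0^{2π} |f|^2 = Σ |c_n|^2.
Compute the left side: (1/(2π)) [∫_0^π 9^2 dx + ∫_π^{2π} (-2)^2 dx] = (1/(2π)) · (81π + 4π) = (81 + 4)/2 = 85/2.
So Σ_{n ∈ Z} |c_n|^2 = 85/2.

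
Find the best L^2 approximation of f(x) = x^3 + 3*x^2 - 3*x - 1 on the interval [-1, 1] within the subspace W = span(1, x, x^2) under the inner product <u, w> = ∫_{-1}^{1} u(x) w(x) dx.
g(x) = 3*x^2 - 12*x/5 - 1

The best approximation g ∈ W is the orthogonal projection of f onto W. Writing g = a_0 + a_1 x + a_2 x^2, the coefficients solve the normal equations G · a = b where
  G_{ij} = <φ_i, φ_j> and b_i = <f, φ_i>, with φ_0 = 1, φ_1 = x, φ_2 = x^2.
G =
  [2, 0, 2/3]
  [0, 2/3, 0]
  [2/3, 0, 2/5],
b = (0, -8/5, 8/15).
Solving gives a_0 = -1, a_1 = -12/5, a_2 = 3, so
  g(x) = 3*x^2 - 12*x/5 - 1.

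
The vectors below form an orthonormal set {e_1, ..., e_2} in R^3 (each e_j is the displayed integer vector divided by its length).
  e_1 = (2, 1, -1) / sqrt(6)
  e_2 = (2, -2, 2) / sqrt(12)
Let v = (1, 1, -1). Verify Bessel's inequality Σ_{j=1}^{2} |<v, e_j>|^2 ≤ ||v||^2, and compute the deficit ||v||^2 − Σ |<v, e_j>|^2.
Σ |<v, e_j>|^2 = 3; ||v||^2 = 3; deficit = 0

Write each e_j = u_j / sqrt(<u_j, u_j>) where u_j is the displayed integer vector. Then <v, e_j> = <v, u_j> / sqrt(<u_j, u_j>), so |<v, e_j>|^2 = <v, u_j>^2 / <u_j, u_j>.
Coefficients: <v, e_1> = 4/sqrt(6), <v, e_2> = -2/sqrt(12).
Square and sum: Σ |<v, e_j>|^2 = 3.
Compute ||v||^2 = v·v = 3.
Deficit = 3 − 3 = 0 ≥ 0, confirming Bessel's inequality. (The deficit equals ||v − Σ <v,e_j> e_j||^2, the squared distance from v to span{e_j}.)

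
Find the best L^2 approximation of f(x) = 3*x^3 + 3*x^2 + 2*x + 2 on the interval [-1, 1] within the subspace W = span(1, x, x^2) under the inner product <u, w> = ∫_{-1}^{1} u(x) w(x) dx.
g(x) = 3*x^2 + 19*x/5 + 2

The best approximation g ∈ W is the orthogonal projection of f onto W. Writing g = a_0 + a_1 x + a_2 x^2, the coefficients solve the normal equations G · a = b where
  G_{ij} = <φ_i, φ_j> and b_i = <f, φ_i>, with φ_0 = 1, φ_1 = x, φ_2 = x^2.
G =
  [2, 0, 2/3]
  [0, 2/3, 0]
  [2/3, 0, 2/5],
b = (6, 38/15, 38/15).
Solving gives a_0 = 2, a_1 = 19/5, a_2 = 3, so
  g(x) = 3*x^2 + 19*x/5 + 2.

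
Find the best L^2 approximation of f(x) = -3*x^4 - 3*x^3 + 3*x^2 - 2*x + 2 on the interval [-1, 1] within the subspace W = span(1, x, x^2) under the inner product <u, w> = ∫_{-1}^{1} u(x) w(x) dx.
g(x) = 3*x^2/7 - 19*x/5 + 79/35

The best approximation g ∈ W is the orthogonal projection of f onto W. Writing g = a_0 + a_1 x + a_2 x^2, the coefficients solve the normal equations G · a = b where
  G_{ij} = <φ_i, φ_j> and b_i = <f, φ_i>, with φ_0 = 1, φ_1 = x, φ_2 = x^2.
G =
  [2, 0, 2/3]
  [0, 2/3, 0]
  [2/3, 0, 2/5],
b = (24/5, -38/15, 176/105).
Solving gives a_0 = 79/35, a_1 = -19/5, a_2 = 3/7, so
  g(x) = 3*x^2/7 - 19*x/5 + 79/35.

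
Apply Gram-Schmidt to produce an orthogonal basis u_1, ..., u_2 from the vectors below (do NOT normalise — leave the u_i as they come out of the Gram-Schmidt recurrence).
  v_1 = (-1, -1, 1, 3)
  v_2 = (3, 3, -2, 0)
Orthogonal basis:
  u_1 = (-1, -1, 1, 3)
  u_2 = (7/3, 7/3, -4/3, 2)

Apply the Gram-Schmidt recurrence
  u_1 = v_1
  u_i = v_i − Σ_{j<i} ((v_i · u_j) / (u_j · u_j)) · u_j.

Step by step this gives:
  u_1 = (-1, -1, 1, 3)
  u_2 = (7/3, 7/3, -4/3, 2)

Orthogonality check:
  u_2 · u_1 = 0 (should be 0)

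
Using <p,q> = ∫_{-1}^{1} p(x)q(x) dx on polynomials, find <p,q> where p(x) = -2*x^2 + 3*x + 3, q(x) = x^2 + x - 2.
<p,q> = -92/15

Expand the product: p(x)·q(x) = -2*x^4 + x^3 + 10*x^2 - 3*x - 6.
∫_{-1}^{1} of each monomial x^k gives [2/(k+1) if k even, 0 if k odd]. Integrating term-by-term (or equivalently evaluating the antiderivative F(x) = -2*x^5/5 + x^4/4 + 10*x^3/3 - 3*x^2/2 - 6*x at the endpoints):
  F(1) − F(−1) = -259/60 − (109/60) = -92/15.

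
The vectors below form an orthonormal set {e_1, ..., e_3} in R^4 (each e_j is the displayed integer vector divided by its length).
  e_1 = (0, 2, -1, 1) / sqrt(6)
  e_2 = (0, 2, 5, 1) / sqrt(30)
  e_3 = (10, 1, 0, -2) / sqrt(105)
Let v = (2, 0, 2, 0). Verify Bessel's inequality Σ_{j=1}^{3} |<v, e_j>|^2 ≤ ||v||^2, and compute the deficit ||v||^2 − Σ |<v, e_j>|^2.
Σ |<v, e_j>|^2 = 164/21; ||v||^2 = 8; deficit = 4/21

Write each e_j = u_j / sqrt(<u_j, u_j>) where u_j is the displayed integer vector. Then <v, e_j> = <v, u_j> / sqrt(<u_j, u_j>), so |<v, e_j>|^2 = <v, u_j>^2 / <u_j, u_j>.
Coefficients: <v, e_1> = -2/sqrt(6), <v, e_2> = 10/sqrt(30), <v, e_3> = 20/sqrt(105).
Square and sum: Σ |<v, e_j>|^2 = 164/21.
Compute ||v||^2 = v·v = 8.
Deficit = 8 − 164/21 = 4/21 ≥ 0, confirming Bessel's inequality. (The deficit equals ||v − Σ <v,e_j> e_j||^2, the squared distance from v to span{e_j}.)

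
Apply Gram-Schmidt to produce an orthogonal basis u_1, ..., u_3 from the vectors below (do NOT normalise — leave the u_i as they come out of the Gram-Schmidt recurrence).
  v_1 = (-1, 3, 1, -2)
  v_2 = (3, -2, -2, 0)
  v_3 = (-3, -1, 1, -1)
Orthogonal basis:
  u_1 = (-1, 3, 1, -2)
  u_2 = (34/15, 1/5, -19/15, -22/15)
  u_3 = (-72/67, -97/67, -11/67, -115/67)

Apply the Gram-Schmidt recurrence
  u_1 = v_1
  u_i = v_i − Σ_{j<i} ((v_i · u_j) / (u_j · u_j)) · u_j.

Step by step this gives:
  u_1 = (-1, 3, 1, -2)
  u_2 = (34/15, 1/5, -19/15, -22/15)
  u_3 = (-72/67, -97/67, -11/67, -115/67)

Orthogonality check:
  u_2 · u_1 = 0 (should be 0)
  u_3 · u_1 = 0 (should be 0)
  u_3 · u_2 = 0 (should be 0)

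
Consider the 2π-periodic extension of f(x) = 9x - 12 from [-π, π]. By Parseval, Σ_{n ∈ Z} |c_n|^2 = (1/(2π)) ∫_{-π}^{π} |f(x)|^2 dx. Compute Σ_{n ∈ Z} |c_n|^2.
Σ |c_n|^2 = 27π^2 + 144

Expand and integrate term by term over [-π, π]:
  ∫ (9x)^2 dx = 81·(2π^3/3); ∫ 2·9·(-12)·x dx = 0 (odd integrand); ∫ (-12)^2 dx = 144·2π.
So (1/(2π)) ∫_{-π}^{π} (9x - 12)^2 dx = 81π^2/3 + 144 = 27π^2 + 144.
Parseval ⇒ Σ |c_n|^2 = 27π^2 + 144.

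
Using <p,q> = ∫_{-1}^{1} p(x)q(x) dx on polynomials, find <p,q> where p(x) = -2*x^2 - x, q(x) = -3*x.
<p,q> = 2

Expand the product: p(x)·q(x) = 6*x^3 + 3*x^2.
∫_{-1}^{1} of each monomial x^k gives [2/(k+1) if k even, 0 if k odd]. Integrating term-by-term (or equivalently evaluating the antiderivative F(x) = 3*x^4/2 + x^3 at the endpoints):
  F(1) − F(−1) = 5/2 − (1/2) = 2.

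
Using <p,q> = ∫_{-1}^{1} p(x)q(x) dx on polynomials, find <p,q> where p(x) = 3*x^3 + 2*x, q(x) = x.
<p,q> = 38/15

Expand the product: p(x)·q(x) = 3*x^4 + 2*x^2.
∫_{-1}^{1} of each monomial x^k gives [2/(k+1) if k even, 0 if k odd]. Integrating term-by-term (or equivalently evaluating the antiderivative F(x) = 3*x^5/5 + 2*x^3/3 at the endpoints):
  F(1) − F(−1) = 19/15 − (-19/15) = 38/15.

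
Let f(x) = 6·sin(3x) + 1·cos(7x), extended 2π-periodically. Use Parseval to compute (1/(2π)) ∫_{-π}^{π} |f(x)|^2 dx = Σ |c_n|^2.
Σ |c_n|^2 = 37/2

Expand |f|^2 and use orthogonality of {sin(nx), cos(mx)} on [-π, π]:
  ∫_{-π}^{π} sin(nx)^2 dx = π, ∫ cos(mx)^2 dx = π, and cross terms integrate to 0.
So ∫_{-π}^{π} f(x)^2 dx = 6^2 · π + 1^2 · π = (36 + 1)π.
Divide by 2π: (36 + 1)/2 = 37/2.
By Parseval, this equals Σ |c_n|^2.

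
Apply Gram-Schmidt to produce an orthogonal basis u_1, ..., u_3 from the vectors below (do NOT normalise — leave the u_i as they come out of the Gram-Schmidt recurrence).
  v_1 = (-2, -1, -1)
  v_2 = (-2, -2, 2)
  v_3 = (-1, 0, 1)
Orthogonal basis:
  u_1 = (-2, -1, -1)
  u_2 = (-2/3, -4/3, 8/3)
  u_3 = (-3/7, 9/14, 3/14)

Apply the Gram-Schmidt recurrence
  u_1 = v_1
  u_i = v_i − Σ_{j<i} ((v_i · u_j) / (u_j · u_j)) · u_j.

Step by step this gives:
  u_1 = (-2, -1, -1)
  u_2 = (-2/3, -4/3, 8/3)
  u_3 = (-3/7, 9/14, 3/14)

Orthogonality check:
  u_2 · u_1 = 0 (should be 0)
  u_3 · u_1 = 0 (should be 0)
  u_3 · u_2 = 0 (should be 0)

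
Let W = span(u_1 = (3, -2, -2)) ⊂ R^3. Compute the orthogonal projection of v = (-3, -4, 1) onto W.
proj_W(v) = (-9/17, 6/17, 6/17)

Set up U = [u_1 | ... | u_1] ∈ R^(3×1). The projector onto W = col(U) is P = U (U^T U)^(-1) U^T.
Compute U^T U =
  [17],
and U^T v = (-3).
Solve U^T U · c = U^T v for the coefficients: c = (-3/17). The projection is proj_W(v) = U c.
Check: (v - proj_W(v)) · u_1 = 0  (should be 0).
Result: proj_W(v) = (-9/17, 6/17, 6/17).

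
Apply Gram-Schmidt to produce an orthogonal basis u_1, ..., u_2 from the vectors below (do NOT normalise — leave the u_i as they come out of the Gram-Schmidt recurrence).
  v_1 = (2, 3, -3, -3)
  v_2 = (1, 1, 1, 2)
Orthogonal basis:
  u_1 = (2, 3, -3, -3)
  u_2 = (39/31, 43/31, 19/31, 50/31)

Apply the Gram-Schmidt recurrence
  u_1 = v_1
  u_i = v_i − Σ_{j<i} ((v_i · u_j) / (u_j · u_j)) · u_j.

Step by step this gives:
  u_1 = (2, 3, -3, -3)
  u_2 = (39/31, 43/31, 19/31, 50/31)

Orthogonality check:
  u_2 · u_1 = 0 (should be 0)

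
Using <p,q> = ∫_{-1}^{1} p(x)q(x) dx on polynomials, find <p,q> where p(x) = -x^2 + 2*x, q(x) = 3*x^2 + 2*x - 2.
<p,q> = 14/5

Expand the product: p(x)·q(x) = -3*x^4 + 4*x^3 + 6*x^2 - 4*x.
∫_{-1}^{1} of each monomial x^k gives [2/(k+1) if k even, 0 if k odd]. Integrating term-by-term (or equivalently evaluating the antiderivative F(x) = -3*x^5/5 + x^4 + 2*x^3 - 2*x^2 at the endpoints):
  F(1) − F(−1) = 2/5 − (-12/5) = 14/5.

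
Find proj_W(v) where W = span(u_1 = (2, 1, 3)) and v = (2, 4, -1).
proj_W(v) = (5/7, 5/14, 15/14)

Set up U = [u_1 | ... | u_1] ∈ R^(3×1). The projector onto W = col(U) is P = U (U^T U)^(-1) U^T.
Compute U^T U =
  [14],
and U^T v = (5).
Solve U^T U · c = U^T v for the coefficients: c = (5/14). The projection is proj_W(v) = U c.
Check: (v - proj_W(v)) · u_1 = 0  (should be 0).
Result: proj_W(v) = (5/7, 5/14, 15/14).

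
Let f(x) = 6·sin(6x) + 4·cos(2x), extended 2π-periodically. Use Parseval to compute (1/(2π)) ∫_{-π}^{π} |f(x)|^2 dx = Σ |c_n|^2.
Σ |c_n|^2 = 26

Expand |f|^2 and use orthogonality of {sin(nx), cos(mx)} on [-π, π]:
  ∫_{-π}^{π} sin(nx)^2 dx = π, ∫ cos(mx)^2 dx = π, and cross terms integrate to 0.
So ∫_{-π}^{π} f(x)^2 dx = 6^2 · π + 4^2 · π = (36 + 16)π.
Divide by 2π: (36 + 16)/2 = 26.
By Parseval, this equals Σ |c_n|^2.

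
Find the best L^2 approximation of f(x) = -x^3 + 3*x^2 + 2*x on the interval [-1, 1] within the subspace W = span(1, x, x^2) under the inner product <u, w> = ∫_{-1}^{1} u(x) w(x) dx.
g(x) = 3*x^2 + 7*x/5

The best approximation g ∈ W is the orthogonal projection of f onto W. Writing g = a_0 + a_1 x + a_2 x^2, the coefficients solve the normal equations G · a = b where
  G_{ij} = <φ_i, φ_j> and b_i = <f, φ_i>, with φ_0 = 1, φ_1 = x, φ_2 = x^2.
G =
  [2, 0, 2/3]
  [0, 2/3, 0]
  [2/3, 0, 2/5],
b = (2, 14/15, 6/5).
Solving gives a_0 = 0, a_1 = 7/5, a_2 = 3, so
  g(x) = 3*x^2 + 7*x/5.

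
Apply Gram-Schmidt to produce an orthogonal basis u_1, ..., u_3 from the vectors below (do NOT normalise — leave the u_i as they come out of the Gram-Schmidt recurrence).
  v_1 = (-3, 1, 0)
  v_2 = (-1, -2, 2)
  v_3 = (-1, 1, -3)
Orthogonal basis:
  u_1 = (-3, 1, 0)
  u_2 = (-7/10, -21/10, 2)
  u_3 = (-34/89, -102/89, -119/89)

Apply the Gram-Schmidt recurrence
  u_1 = v_1
  u_i = v_i − Σ_{j<i} ((v_i · u_j) / (u_j · u_j)) · u_j.

Step by step this gives:
  u_1 = (-3, 1, 0)
  u_2 = (-7/10, -21/10, 2)
  u_3 = (-34/89, -102/89, -119/89)

Orthogonality check:
  u_2 · u_1 = 0 (should be 0)
  u_3 · u_1 = 0 (should be 0)
  u_3 · u_2 = 0 (should be 0)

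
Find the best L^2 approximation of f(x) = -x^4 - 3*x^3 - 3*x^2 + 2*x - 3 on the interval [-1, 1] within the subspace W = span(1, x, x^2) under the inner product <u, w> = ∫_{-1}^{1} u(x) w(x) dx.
g(x) = -27*x^2/7 + x/5 - 102/35

The best approximation g ∈ W is the orthogonal projection of f onto W. Writing g = a_0 + a_1 x + a_2 x^2, the coefficients solve the normal equations G · a = b where
  G_{ij} = <φ_i, φ_j> and b_i = <f, φ_i>, with φ_0 = 1, φ_1 = x, φ_2 = x^2.
G =
  [2, 0, 2/3]
  [0, 2/3, 0]
  [2/3, 0, 2/5],
b = (-42/5, 2/15, -122/35).
Solving gives a_0 = -102/35, a_1 = 1/5, a_2 = -27/7, so
  g(x) = -27*x^2/7 + x/5 - 102/35.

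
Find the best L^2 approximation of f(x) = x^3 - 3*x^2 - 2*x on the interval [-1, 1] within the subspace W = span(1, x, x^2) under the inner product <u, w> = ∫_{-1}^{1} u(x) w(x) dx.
g(x) = -3*x^2 - 7*x/5

The best approximation g ∈ W is the orthogonal projection of f onto W. Writing g = a_0 + a_1 x + a_2 x^2, the coefficients solve the normal equations G · a = b where
  G_{ij} = <φ_i, φ_j> and b_i = <f, φ_i>, with φ_0 = 1, φ_1 = x, φ_2 = x^2.
G =
  [2, 0, 2/3]
  [0, 2/3, 0]
  [2/3, 0, 2/5],
b = (-2, -14/15, -6/5).
Solving gives a_0 = 0, a_1 = -7/5, a_2 = -3, so
  g(x) = -3*x^2 - 7*x/5.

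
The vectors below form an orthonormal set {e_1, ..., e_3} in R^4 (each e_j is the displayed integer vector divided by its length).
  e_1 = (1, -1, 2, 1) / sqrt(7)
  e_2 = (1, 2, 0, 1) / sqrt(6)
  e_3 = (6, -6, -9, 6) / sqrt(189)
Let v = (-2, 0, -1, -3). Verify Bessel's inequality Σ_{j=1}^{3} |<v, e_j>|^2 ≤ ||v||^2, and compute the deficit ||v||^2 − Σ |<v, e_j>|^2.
Σ |<v, e_j>|^2 = 27/2; ||v||^2 = 14; deficit = 1/2

Write each e_j = u_j / sqrt(<u_j, u_j>) where u_j is the displayed integer vector. Then <v, e_j> = <v, u_j> / sqrt(<u_j, u_j>), so |<v, e_j>|^2 = <v, u_j>^2 / <u_j, u_j>.
Coefficients: <v, e_1> = -7/sqrt(7), <v, e_2> = -5/sqrt(6), <v, e_3> = -21/sqrt(189).
Square and sum: Σ |<v, e_j>|^2 = 27/2.
Compute ||v||^2 = v·v = 14.
Deficit = 14 − 27/2 = 1/2 ≥ 0, confirming Bessel's inequality. (The deficit equals ||v − Σ <v,e_j> e_j||^2, the squared distance from v to span{e_j}.)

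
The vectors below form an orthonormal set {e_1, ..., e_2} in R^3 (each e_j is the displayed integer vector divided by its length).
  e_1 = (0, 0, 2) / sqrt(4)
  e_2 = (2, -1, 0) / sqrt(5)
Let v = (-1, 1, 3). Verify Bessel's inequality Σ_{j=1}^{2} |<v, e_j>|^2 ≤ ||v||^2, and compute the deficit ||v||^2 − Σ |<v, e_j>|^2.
Σ |<v, e_j>|^2 = 54/5; ||v||^2 = 11; deficit = 1/5

Write each e_j = u_j / sqrt(<u_j, u_j>) where u_j is the displayed integer vector. Then <v, e_j> = <v, u_j> / sqrt(<u_j, u_j>), so |<v, e_j>|^2 = <v, u_j>^2 / <u_j, u_j>.
Coefficients: <v, e_1> = 6/sqrt(4), <v, e_2> = -3/sqrt(5).
Square and sum: Σ |<v, e_j>|^2 = 54/5.
Compute ||v||^2 = v·v = 11.
Deficit = 11 − 54/5 = 1/5 ≥ 0, confirming Bessel's inequality. (The deficit equals ||v − Σ <v,e_j> e_j||^2, the squared distance from v to span{e_j}.)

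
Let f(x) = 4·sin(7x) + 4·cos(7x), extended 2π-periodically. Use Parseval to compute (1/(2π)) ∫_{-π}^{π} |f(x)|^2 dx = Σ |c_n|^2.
Σ |c_n|^2 = 16

Expand |f|^2 and use orthogonality of {sin(nx), cos(mx)} on [-π, π]:
  ∫_{-π}^{π} sin(nx)^2 dx = π, ∫ cos(mx)^2 dx = π, and cross terms integrate to 0.
So ∫_{-π}^{π} f(x)^2 dx = 4^2 · π + 4^2 · π = (16 + 16)π.
Divide by 2π: (16 + 16)/2 = 16.
By Parseval, this equals Σ |c_n|^2.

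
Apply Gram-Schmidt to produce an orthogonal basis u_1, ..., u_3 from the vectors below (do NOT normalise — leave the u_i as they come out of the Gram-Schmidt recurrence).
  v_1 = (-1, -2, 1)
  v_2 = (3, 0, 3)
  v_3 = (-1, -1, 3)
Orthogonal basis:
  u_1 = (-1, -2, 1)
  u_2 = (3, 0, 3)
  u_3 = (-1, 1, 1)

Apply the Gram-Schmidt recurrence
  u_1 = v_1
  u_i = v_i − Σ_{j<i} ((v_i · u_j) / (u_j · u_j)) · u_j.

Step by step this gives:
  u_1 = (-1, -2, 1)
  u_2 = (3, 0, 3)
  u_3 = (-1, 1, 1)

Orthogonality check:
  u_2 · u_1 = 0 (should be 0)
  u_3 · u_1 = 0 (should be 0)
  u_3 · u_2 = 0 (should be 0)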